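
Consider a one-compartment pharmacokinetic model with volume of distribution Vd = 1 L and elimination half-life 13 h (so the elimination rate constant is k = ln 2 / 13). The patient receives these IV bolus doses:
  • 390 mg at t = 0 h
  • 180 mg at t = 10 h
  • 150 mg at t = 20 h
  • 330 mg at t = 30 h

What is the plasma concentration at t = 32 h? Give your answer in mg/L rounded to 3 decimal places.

502.232 mg/L

k = ln 2 / 13 = 0.05332 per h
Dose 1 (390 mg at t=0 h): 390·exp(−0.05332·32) = 70.806 mg/L
Dose 2 (180 mg at t=10 h): 180·exp(−0.05332·22) = 55.698 mg/L
Dose 3 (150 mg at t=20 h): 150·exp(−0.05332·12) = 79.107 mg/L
Dose 4 (330 mg at t=30 h): 330·exp(−0.05332·2) = 296.621 mg/L
C(32) = 70.806 + 55.698 + 79.107 + 296.621 = 502.232 mg/L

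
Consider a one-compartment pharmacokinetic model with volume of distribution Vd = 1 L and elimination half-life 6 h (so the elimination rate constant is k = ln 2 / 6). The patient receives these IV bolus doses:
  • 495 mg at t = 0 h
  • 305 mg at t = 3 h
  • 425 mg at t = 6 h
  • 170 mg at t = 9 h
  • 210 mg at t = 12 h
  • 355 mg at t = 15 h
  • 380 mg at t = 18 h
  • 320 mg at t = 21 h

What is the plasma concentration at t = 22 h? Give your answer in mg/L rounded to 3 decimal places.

926.494 mg/L

k = ln 2 / 6 = 0.11552 per h
Dose 1 (495 mg at t=0 h): 495·exp(−0.11552·22) = 38.979 mg/L
Dose 2 (305 mg at t=3 h): 305·exp(−0.11552·19) = 33.966 mg/L
Dose 3 (425 mg at t=6 h): 425·exp(−0.11552·16) = 66.933 mg/L
Dose 4 (170 mg at t=9 h): 170·exp(−0.11552·13) = 37.863 mg/L
Dose 5 (210 mg at t=12 h): 210·exp(−0.11552·10) = 66.146 mg/L
Dose 6 (355 mg at t=15 h): 355·exp(−0.11552·7) = 158.135 mg/L
Dose 7 (380 mg at t=18 h): 380·exp(−0.11552·4) = 239.385 mg/L
Dose 8 (320 mg at t=21 h): 320·exp(−0.11552·1) = 285.088 mg/L
C(22) = 38.979 + 33.966 + 66.933 + 37.863 + 66.146 + 158.135 + 239.385 + 285.088 = 926.494 mg/L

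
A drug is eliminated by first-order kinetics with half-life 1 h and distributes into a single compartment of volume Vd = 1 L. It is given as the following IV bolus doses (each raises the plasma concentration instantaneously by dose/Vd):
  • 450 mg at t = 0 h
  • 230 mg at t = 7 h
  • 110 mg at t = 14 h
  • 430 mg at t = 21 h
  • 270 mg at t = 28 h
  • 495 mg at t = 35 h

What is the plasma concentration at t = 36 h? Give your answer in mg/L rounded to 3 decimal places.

248.568 mg/L

k = ln 2 / 1 = 0.69315 per h
Dose 1 (450 mg at t=0 h): 450·exp(−0.69315·36) = 0.000 mg/L
Dose 2 (230 mg at t=7 h): 230·exp(−0.69315·29) = 0.000 mg/L
Dose 3 (110 mg at t=14 h): 110·exp(−0.69315·22) = 0.000 mg/L
Dose 4 (430 mg at t=21 h): 430·exp(−0.69315·15) = 0.013 mg/L
Dose 5 (270 mg at t=28 h): 270·exp(−0.69315·8) = 1.055 mg/L
Dose 6 (495 mg at t=35 h): 495·exp(−0.69315·1) = 247.500 mg/L
C(36) = 0.000 + 0.000 + 0.000 + 0.013 + 1.055 + 247.500 = 248.568 mg/L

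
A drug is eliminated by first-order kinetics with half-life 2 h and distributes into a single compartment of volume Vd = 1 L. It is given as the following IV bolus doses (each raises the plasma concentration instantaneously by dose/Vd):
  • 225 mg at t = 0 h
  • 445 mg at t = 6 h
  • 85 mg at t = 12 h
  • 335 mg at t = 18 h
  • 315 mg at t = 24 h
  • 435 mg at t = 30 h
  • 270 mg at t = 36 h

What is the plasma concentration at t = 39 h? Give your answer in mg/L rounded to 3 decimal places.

116.668 mg/L

k = ln 2 / 2 = 0.34657 per h
Dose 1 (225 mg at t=0 h): 225·exp(−0.34657·39) = 0.000 mg/L
Dose 2 (445 mg at t=6 h): 445·exp(−0.34657·33) = 0.005 mg/L
Dose 3 (85 mg at t=12 h): 85·exp(−0.34657·27) = 0.007 mg/L
Dose 4 (335 mg at t=18 h): 335·exp(−0.34657·21) = 0.231 mg/L
Dose 5 (315 mg at t=24 h): 315·exp(−0.34657·15) = 1.740 mg/L
Dose 6 (435 mg at t=30 h): 435·exp(−0.34657·9) = 19.224 mg/L
Dose 7 (270 mg at t=36 h): 270·exp(−0.34657·3) = 95.459 mg/L
C(39) = 0.000 + 0.005 + 0.007 + 0.231 + 1.740 + 19.224 + 95.459 = 116.668 mg/L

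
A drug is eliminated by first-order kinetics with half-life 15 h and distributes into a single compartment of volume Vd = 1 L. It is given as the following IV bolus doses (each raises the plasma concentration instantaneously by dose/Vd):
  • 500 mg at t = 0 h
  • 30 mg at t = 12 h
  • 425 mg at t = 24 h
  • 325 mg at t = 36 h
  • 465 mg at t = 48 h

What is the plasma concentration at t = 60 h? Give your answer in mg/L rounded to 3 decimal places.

k = ln 2 / 15 = 0.04621 per h
Dose 1 (500 mg at t=0 h): 500·exp(−0.04621·60) = 31.250 mg/L
Dose 2 (30 mg at t=12 h): 30·exp(−0.04621·48) = 3.265 mg/L
Dose 3 (425 mg at t=24 h): 425·exp(−0.04621·36) = 80.522 mg/L
Dose 4 (325 mg at t=36 h): 325·exp(−0.04621·24) = 107.210 mg/L
Dose 5 (465 mg at t=48 h): 465·exp(−0.04621·12) = 267.072 mg/L
C(60) = 31.250 + 3.265 + 80.522 + 107.210 + 267.072 = 489.319 mg/L

489.319 mg/L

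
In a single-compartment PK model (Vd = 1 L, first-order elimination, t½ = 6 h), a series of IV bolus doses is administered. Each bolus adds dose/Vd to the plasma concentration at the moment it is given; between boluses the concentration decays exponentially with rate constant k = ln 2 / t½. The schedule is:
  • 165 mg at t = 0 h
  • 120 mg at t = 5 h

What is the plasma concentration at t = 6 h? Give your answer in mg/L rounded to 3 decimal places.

189.408 mg/L

k = ln 2 / 6 = 0.11552 per h
Dose 1 (165 mg at t=0 h): 165·exp(−0.11552·6) = 82.500 mg/L
Dose 2 (120 mg at t=5 h): 120·exp(−0.11552·1) = 106.908 mg/L
C(6) = 82.500 + 106.908 = 189.408 mg/L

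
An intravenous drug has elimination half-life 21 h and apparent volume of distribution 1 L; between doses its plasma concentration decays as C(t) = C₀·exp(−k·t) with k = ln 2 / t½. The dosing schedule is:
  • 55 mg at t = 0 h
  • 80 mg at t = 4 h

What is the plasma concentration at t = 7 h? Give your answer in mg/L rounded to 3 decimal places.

k = ln 2 / 21 = 0.03301 per h
Dose 1 (55 mg at t=0 h): 55·exp(−0.03301·7) = 43.654 mg/L
Dose 2 (80 mg at t=4 h): 80·exp(−0.03301·3) = 72.458 mg/L
C(7) = 43.654 + 72.458 = 116.111 mg/L

116.111 mg/L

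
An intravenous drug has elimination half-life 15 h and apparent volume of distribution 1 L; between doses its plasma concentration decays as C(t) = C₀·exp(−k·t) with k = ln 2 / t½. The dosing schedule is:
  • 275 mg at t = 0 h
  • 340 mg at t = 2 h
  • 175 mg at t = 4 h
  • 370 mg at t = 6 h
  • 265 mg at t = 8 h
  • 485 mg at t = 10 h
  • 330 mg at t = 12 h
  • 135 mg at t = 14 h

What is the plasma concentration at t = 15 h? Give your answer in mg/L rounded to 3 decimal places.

k = ln 2 / 15 = 0.04621 per h
Dose 1 (275 mg at t=0 h): 275·exp(−0.04621·15) = 137.500 mg/L
Dose 2 (340 mg at t=2 h): 340·exp(−0.04621·13) = 186.460 mg/L
Dose 3 (175 mg at t=4 h): 175·exp(−0.04621·11) = 105.265 mg/L
Dose 4 (370 mg at t=6 h): 370·exp(−0.04621·9) = 244.109 mg/L
Dose 5 (265 mg at t=8 h): 265·exp(−0.04621·7) = 191.763 mg/L
Dose 6 (485 mg at t=10 h): 485·exp(−0.04621·5) = 384.945 mg/L
Dose 7 (330 mg at t=12 h): 330·exp(−0.04621·3) = 287.282 mg/L
Dose 8 (135 mg at t=14 h): 135·exp(−0.04621·1) = 128.904 mg/L
C(15) = 137.500 + 186.460 + 105.265 + 244.109 + 191.763 + 384.945 + 287.282 + 128.904 = 1666.227 mg/L

1666.227 mg/L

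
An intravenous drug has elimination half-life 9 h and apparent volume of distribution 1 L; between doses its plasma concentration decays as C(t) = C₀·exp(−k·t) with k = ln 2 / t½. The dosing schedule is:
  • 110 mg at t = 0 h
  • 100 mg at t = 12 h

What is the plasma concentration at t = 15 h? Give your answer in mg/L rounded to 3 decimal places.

114.018 mg/L

k = ln 2 / 9 = 0.07702 per h
Dose 1 (110 mg at t=0 h): 110·exp(−0.07702·15) = 34.648 mg/L
Dose 2 (100 mg at t=12 h): 100·exp(−0.07702·3) = 79.370 mg/L
C(15) = 34.648 + 79.370 = 114.018 mg/L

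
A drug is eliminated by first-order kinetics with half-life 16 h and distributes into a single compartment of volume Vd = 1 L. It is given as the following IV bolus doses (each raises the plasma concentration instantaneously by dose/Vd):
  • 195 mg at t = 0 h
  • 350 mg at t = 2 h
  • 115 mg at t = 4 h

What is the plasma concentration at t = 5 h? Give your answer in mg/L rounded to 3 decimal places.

k = ln 2 / 16 = 0.04332 per h
Dose 1 (195 mg at t=0 h): 195·exp(−0.04332·5) = 157.023 mg/L
Dose 2 (350 mg at t=2 h): 350·exp(−0.04332·3) = 307.344 mg/L
Dose 3 (115 mg at t=4 h): 115·exp(−0.04332·1) = 110.124 mg/L
C(5) = 157.023 + 307.344 + 110.124 = 574.491 mg/L

574.491 mg/L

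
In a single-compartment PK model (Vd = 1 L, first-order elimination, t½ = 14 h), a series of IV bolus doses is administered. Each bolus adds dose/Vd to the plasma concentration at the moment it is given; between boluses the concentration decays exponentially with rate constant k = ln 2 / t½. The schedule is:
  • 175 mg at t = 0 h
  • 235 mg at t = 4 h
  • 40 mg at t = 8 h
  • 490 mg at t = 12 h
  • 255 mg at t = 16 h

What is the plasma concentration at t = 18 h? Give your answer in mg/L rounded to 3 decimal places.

k = ln 2 / 14 = 0.04951 per h
Dose 1 (175 mg at t=0 h): 175·exp(−0.04951·18) = 71.779 mg/L
Dose 2 (235 mg at t=4 h): 235·exp(−0.04951·14) = 117.500 mg/L
Dose 3 (40 mg at t=8 h): 40·exp(−0.04951·10) = 24.380 mg/L
Dose 4 (490 mg at t=12 h): 490·exp(−0.04951·6) = 364.069 mg/L
Dose 5 (255 mg at t=16 h): 255·exp(−0.04951·2) = 230.960 mg/L
C(18) = 71.779 + 117.500 + 24.380 + 364.069 + 230.960 = 808.688 mg/L

808.688 mg/L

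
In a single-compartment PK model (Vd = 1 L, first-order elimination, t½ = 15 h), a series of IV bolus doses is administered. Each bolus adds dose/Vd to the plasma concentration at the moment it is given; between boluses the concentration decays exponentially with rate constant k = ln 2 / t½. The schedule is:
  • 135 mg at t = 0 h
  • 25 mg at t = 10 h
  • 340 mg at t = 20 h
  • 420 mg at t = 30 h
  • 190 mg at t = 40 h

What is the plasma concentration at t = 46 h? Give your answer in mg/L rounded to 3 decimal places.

467.617 mg/L

k = ln 2 / 15 = 0.04621 per h
Dose 1 (135 mg at t=0 h): 135·exp(−0.04621·46) = 16.113 mg/L
Dose 2 (25 mg at t=10 h): 25·exp(−0.04621·36) = 4.737 mg/L
Dose 3 (340 mg at t=20 h): 340·exp(−0.04621·26) = 102.257 mg/L
Dose 4 (420 mg at t=30 h): 420·exp(−0.04621·16) = 200.517 mg/L
Dose 5 (190 mg at t=40 h): 190·exp(−0.04621·6) = 143.993 mg/L
C(46) = 16.113 + 4.737 + 102.257 + 200.517 + 143.993 = 467.617 mg/L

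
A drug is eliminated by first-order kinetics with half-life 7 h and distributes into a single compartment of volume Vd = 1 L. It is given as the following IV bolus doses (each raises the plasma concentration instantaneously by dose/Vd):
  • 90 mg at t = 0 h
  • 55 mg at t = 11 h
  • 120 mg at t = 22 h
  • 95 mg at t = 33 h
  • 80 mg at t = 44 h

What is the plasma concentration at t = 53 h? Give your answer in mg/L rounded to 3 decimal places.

52.829 mg/L

k = ln 2 / 7 = 0.09902 per h
Dose 1 (90 mg at t=0 h): 90·exp(−0.09902·53) = 0.473 mg/L
Dose 2 (55 mg at t=11 h): 55·exp(−0.09902·42) = 0.859 mg/L
Dose 3 (120 mg at t=22 h): 120·exp(−0.09902·31) = 5.572 mg/L
Dose 4 (95 mg at t=33 h): 95·exp(−0.09902·20) = 13.111 mg/L
Dose 5 (80 mg at t=44 h): 80·exp(−0.09902·9) = 32.813 mg/L
C(53) = 0.473 + 0.859 + 5.572 + 13.111 + 32.813 = 52.829 mg/L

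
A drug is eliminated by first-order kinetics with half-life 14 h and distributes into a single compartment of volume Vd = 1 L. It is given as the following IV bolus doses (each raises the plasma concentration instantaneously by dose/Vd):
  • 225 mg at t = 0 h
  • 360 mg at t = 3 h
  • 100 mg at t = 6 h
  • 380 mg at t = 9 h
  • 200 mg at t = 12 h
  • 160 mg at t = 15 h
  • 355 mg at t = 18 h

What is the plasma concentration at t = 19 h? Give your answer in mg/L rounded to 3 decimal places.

1145.537 mg/L

k = ln 2 / 14 = 0.04951 per h
Dose 1 (225 mg at t=0 h): 225·exp(−0.04951·19) = 87.830 mg/L
Dose 2 (360 mg at t=3 h): 360·exp(−0.04951·16) = 163.030 mg/L
Dose 3 (100 mg at t=6 h): 100·exp(−0.04951·13) = 52.538 mg/L
Dose 4 (380 mg at t=9 h): 380·exp(−0.04951·10) = 231.613 mg/L
Dose 5 (200 mg at t=12 h): 200·exp(−0.04951·7) = 141.421 mg/L
Dose 6 (160 mg at t=15 h): 160·exp(−0.04951·4) = 131.254 mg/L
Dose 7 (355 mg at t=18 h): 355·exp(−0.04951·1) = 337.852 mg/L
C(19) = 87.830 + 163.030 + 52.538 + 231.613 + 141.421 + 131.254 + 337.852 = 1145.537 mg/L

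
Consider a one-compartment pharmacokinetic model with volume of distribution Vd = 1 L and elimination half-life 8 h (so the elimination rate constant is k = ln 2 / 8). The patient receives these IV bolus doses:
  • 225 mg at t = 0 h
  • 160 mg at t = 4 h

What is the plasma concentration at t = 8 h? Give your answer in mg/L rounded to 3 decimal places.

225.637 mg/L

k = ln 2 / 8 = 0.08664 per h
Dose 1 (225 mg at t=0 h): 225·exp(−0.08664·8) = 112.500 mg/L
Dose 2 (160 mg at t=4 h): 160·exp(−0.08664·4) = 113.137 mg/L
C(8) = 112.500 + 113.137 = 225.637 mg/L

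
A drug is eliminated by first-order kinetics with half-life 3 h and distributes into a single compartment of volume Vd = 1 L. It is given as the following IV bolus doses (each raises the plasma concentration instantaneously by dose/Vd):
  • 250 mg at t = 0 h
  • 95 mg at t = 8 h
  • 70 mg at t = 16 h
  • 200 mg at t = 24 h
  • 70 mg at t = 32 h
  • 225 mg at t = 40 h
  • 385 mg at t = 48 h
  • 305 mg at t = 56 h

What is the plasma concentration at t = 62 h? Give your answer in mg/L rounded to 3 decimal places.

92.905 mg/L

k = ln 2 / 3 = 0.23105 per h
Dose 1 (250 mg at t=0 h): 250·exp(−0.23105·62) = 0.000 mg/L
Dose 2 (95 mg at t=8 h): 95·exp(−0.23105·54) = 0.000 mg/L
Dose 3 (70 mg at t=16 h): 70·exp(−0.23105·46) = 0.002 mg/L
Dose 4 (200 mg at t=24 h): 200·exp(−0.23105·38) = 0.031 mg/L
Dose 5 (70 mg at t=32 h): 70·exp(−0.23105·30) = 0.068 mg/L
Dose 6 (225 mg at t=40 h): 225·exp(−0.23105·22) = 1.395 mg/L
Dose 7 (385 mg at t=48 h): 385·exp(−0.23105·14) = 15.158 mg/L
Dose 8 (305 mg at t=56 h): 305·exp(−0.23105·6) = 76.250 mg/L
C(62) = 0.000 + 0.000 + 0.002 + 0.031 + 0.068 + 1.395 + 15.158 + 76.250 = 92.905 mg/L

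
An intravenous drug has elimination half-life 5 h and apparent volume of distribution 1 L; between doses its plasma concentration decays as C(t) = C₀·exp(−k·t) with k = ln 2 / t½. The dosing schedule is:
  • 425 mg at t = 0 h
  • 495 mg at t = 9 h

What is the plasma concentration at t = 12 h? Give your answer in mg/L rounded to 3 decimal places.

k = ln 2 / 5 = 0.13863 per h
Dose 1 (425 mg at t=0 h): 425·exp(−0.13863·12) = 80.522 mg/L
Dose 2 (495 mg at t=9 h): 495·exp(−0.13863·3) = 326.578 mg/L
C(12) = 80.522 + 326.578 = 407.101 mg/L

407.101 mg/L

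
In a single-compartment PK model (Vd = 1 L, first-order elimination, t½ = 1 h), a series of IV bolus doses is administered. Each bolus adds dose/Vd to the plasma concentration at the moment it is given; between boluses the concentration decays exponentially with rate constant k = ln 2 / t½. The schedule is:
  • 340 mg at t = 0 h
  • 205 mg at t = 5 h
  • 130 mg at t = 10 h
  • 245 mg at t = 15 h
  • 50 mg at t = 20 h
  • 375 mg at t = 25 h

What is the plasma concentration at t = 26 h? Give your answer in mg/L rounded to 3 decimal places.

k = ln 2 / 1 = 0.69315 per h
Dose 1 (340 mg at t=0 h): 340·exp(−0.69315·26) = 0.000 mg/L
Dose 2 (205 mg at t=5 h): 205·exp(−0.69315·21) = 0.000 mg/L
Dose 3 (130 mg at t=10 h): 130·exp(−0.69315·16) = 0.002 mg/L
Dose 4 (245 mg at t=15 h): 245·exp(−0.69315·11) = 0.120 mg/L
Dose 5 (50 mg at t=20 h): 50·exp(−0.69315·6) = 0.781 mg/L
Dose 6 (375 mg at t=25 h): 375·exp(−0.69315·1) = 187.500 mg/L
C(26) = 0.000 + 0.000 + 0.002 + 0.120 + 0.781 + 187.500 = 188.403 mg/L

188.403 mg/L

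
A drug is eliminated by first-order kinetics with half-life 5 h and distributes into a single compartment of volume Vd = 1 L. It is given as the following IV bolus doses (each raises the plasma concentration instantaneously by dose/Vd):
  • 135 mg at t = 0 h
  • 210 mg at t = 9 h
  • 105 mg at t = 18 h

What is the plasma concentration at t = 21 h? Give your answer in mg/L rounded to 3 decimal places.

k = ln 2 / 5 = 0.13863 per h
Dose 1 (135 mg at t=0 h): 135·exp(−0.13863·21) = 7.345 mg/L
Dose 2 (210 mg at t=9 h): 210·exp(−0.13863·12) = 39.788 mg/L
Dose 3 (105 mg at t=18 h): 105·exp(−0.13863·3) = 69.274 mg/L
C(21) = 7.345 + 39.788 + 69.274 = 116.407 mg/L

116.407 mg/L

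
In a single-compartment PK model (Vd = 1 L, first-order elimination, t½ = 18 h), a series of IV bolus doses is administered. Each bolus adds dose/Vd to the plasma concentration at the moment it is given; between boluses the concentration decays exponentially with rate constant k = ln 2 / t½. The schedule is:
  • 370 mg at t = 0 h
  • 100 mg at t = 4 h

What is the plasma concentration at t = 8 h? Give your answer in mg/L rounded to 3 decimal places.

k = ln 2 / 18 = 0.03851 per h
Dose 1 (370 mg at t=0 h): 370·exp(−0.03851·8) = 271.901 mg/L
Dose 2 (100 mg at t=4 h): 100·exp(−0.03851·4) = 85.724 mg/L
C(8) = 271.901 + 85.724 = 357.625 mg/L

357.625 mg/L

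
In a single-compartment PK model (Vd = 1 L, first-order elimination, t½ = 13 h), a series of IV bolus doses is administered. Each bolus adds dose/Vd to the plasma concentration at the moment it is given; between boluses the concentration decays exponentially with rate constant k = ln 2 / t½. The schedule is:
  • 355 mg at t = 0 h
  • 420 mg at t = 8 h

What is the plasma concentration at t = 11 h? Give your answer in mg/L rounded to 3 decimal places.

555.390 mg/L

k = ln 2 / 13 = 0.05332 per h
Dose 1 (355 mg at t=0 h): 355·exp(−0.05332·11) = 197.474 mg/L
Dose 2 (420 mg at t=8 h): 420·exp(−0.05332·3) = 357.916 mg/L
C(11) = 197.474 + 357.916 = 555.390 mg/L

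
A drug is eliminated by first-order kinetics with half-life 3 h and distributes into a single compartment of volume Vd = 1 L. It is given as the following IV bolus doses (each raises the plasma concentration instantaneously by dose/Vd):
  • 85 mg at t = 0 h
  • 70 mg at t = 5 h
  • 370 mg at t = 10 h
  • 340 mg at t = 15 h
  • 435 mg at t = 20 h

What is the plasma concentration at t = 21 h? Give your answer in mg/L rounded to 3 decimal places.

k = ln 2 / 3 = 0.23105 per h
Dose 1 (85 mg at t=0 h): 85·exp(−0.23105·21) = 0.664 mg/L
Dose 2 (70 mg at t=5 h): 70·exp(−0.23105·16) = 1.736 mg/L
Dose 3 (370 mg at t=10 h): 370·exp(−0.23105·11) = 29.136 mg/L
Dose 4 (340 mg at t=15 h): 340·exp(−0.23105·6) = 85.000 mg/L
Dose 5 (435 mg at t=20 h): 435·exp(−0.23105·1) = 345.260 mg/L
C(21) = 0.664 + 1.736 + 29.136 + 85.000 + 345.260 = 461.796 mg/L

461.796 mg/L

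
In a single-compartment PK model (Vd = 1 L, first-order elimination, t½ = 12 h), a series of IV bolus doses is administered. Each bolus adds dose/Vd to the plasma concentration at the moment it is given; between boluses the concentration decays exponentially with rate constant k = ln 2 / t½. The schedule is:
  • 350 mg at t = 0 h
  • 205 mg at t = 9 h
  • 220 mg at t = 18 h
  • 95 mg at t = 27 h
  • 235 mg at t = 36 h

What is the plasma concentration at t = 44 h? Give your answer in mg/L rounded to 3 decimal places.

k = ln 2 / 12 = 0.05776 per h
Dose 1 (350 mg at t=0 h): 350·exp(−0.05776·44) = 27.561 mg/L
Dose 2 (205 mg at t=9 h): 205·exp(−0.05776·35) = 27.149 mg/L
Dose 3 (220 mg at t=18 h): 220·exp(−0.05776·26) = 48.999 mg/L
Dose 4 (95 mg at t=27 h): 95·exp(−0.05776·17) = 35.585 mg/L
Dose 5 (235 mg at t=36 h): 235·exp(−0.05776·8) = 148.041 mg/L
C(44) = 27.561 + 27.149 + 48.999 + 35.585 + 148.041 = 287.334 mg/L

287.334 mg/L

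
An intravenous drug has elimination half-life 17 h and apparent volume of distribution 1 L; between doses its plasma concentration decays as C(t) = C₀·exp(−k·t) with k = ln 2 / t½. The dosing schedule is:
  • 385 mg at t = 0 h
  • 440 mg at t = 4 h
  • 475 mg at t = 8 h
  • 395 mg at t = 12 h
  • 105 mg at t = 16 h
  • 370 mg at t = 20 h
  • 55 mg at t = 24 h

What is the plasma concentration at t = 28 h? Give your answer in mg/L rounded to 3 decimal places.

k = ln 2 / 17 = 0.04077 per h
Dose 1 (385 mg at t=0 h): 385·exp(−0.04077·28) = 122.927 mg/L
Dose 2 (440 mg at t=4 h): 440·exp(−0.04077·24) = 165.375 mg/L
Dose 3 (475 mg at t=8 h): 475·exp(−0.04077·20) = 210.155 mg/L
Dose 4 (395 mg at t=12 h): 395·exp(−0.04077·16) = 205.719 mg/L
Dose 5 (105 mg at t=16 h): 105·exp(−0.04077·12) = 64.372 mg/L
Dose 6 (370 mg at t=20 h): 370·exp(−0.04077·8) = 267.018 mg/L
Dose 7 (55 mg at t=24 h): 55·exp(−0.04077·4) = 46.723 mg/L
C(28) = 122.927 + 165.375 + 210.155 + 205.719 + 64.372 + 267.018 + 46.723 = 1082.289 mg/L

1082.289 mg/L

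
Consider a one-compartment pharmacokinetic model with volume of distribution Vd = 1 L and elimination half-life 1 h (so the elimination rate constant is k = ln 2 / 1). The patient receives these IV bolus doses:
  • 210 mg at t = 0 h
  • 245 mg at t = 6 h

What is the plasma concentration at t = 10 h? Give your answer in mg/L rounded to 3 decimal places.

k = ln 2 / 1 = 0.69315 per h
Dose 1 (210 mg at t=0 h): 210·exp(−0.69315·10) = 0.205 mg/L
Dose 2 (245 mg at t=6 h): 245·exp(−0.69315·4) = 15.312 mg/L
C(10) = 0.205 + 15.312 = 15.518 mg/L

15.518 mg/L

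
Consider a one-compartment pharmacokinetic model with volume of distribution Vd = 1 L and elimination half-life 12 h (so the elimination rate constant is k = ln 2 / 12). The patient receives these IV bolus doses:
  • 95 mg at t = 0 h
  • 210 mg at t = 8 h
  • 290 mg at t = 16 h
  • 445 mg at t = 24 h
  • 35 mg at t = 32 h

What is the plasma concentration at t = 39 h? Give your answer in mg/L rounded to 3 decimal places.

332.295 mg/L

k = ln 2 / 12 = 0.05776 per h
Dose 1 (95 mg at t=0 h): 95·exp(−0.05776·39) = 9.986 mg/L
Dose 2 (210 mg at t=8 h): 210·exp(−0.05776·31) = 35.040 mg/L
Dose 3 (290 mg at t=16 h): 290·exp(−0.05776·23) = 76.811 mg/L
Dose 4 (445 mg at t=24 h): 445·exp(−0.05776·15) = 187.099 mg/L
Dose 5 (35 mg at t=32 h): 35·exp(−0.05776·7) = 23.360 mg/L
C(39) = 9.986 + 35.040 + 76.811 + 187.099 + 23.360 = 332.295 mg/L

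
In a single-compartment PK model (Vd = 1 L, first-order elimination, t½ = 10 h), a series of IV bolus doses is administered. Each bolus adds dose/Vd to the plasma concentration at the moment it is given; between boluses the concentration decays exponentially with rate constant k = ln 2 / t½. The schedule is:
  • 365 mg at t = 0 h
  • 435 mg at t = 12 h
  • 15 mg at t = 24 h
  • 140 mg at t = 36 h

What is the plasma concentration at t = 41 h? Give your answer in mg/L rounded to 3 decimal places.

183.174 mg/L

k = ln 2 / 10 = 0.06931 per h
Dose 1 (365 mg at t=0 h): 365·exp(−0.06931·41) = 21.285 mg/L
Dose 2 (435 mg at t=12 h): 435·exp(−0.06931·29) = 58.278 mg/L
Dose 3 (15 mg at t=24 h): 15·exp(−0.06931·17) = 4.617 mg/L
Dose 4 (140 mg at t=36 h): 140·exp(−0.06931·5) = 98.995 mg/L
C(41) = 21.285 + 58.278 + 4.617 + 98.995 = 183.174 mg/L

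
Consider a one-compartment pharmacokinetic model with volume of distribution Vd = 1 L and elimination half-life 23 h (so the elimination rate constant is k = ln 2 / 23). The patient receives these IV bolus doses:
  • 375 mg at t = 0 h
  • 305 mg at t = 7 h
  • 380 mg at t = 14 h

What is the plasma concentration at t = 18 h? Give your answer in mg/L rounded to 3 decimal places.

773.780 mg/L

k = ln 2 / 23 = 0.03014 per h
Dose 1 (375 mg at t=0 h): 375·exp(−0.03014·18) = 217.993 mg/L
Dose 2 (305 mg at t=7 h): 305·exp(−0.03014·11) = 218.942 mg/L
Dose 3 (380 mg at t=14 h): 380·exp(−0.03014·4) = 336.845 mg/L
C(18) = 217.993 + 218.942 + 336.845 = 773.780 mg/L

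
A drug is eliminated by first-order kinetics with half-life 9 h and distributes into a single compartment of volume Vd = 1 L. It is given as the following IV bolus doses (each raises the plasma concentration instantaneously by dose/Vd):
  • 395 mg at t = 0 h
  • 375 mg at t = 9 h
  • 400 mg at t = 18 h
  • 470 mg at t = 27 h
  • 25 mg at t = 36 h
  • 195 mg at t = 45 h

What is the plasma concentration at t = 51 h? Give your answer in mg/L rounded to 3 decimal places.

k = ln 2 / 9 = 0.07702 per h
Dose 1 (395 mg at t=0 h): 395·exp(−0.07702·51) = 7.776 mg/L
Dose 2 (375 mg at t=9 h): 375·exp(−0.07702·42) = 14.765 mg/L
Dose 3 (400 mg at t=18 h): 400·exp(−0.07702·33) = 31.498 mg/L
Dose 4 (470 mg at t=27 h): 470·exp(−0.07702·24) = 74.020 mg/L
Dose 5 (25 mg at t=36 h): 25·exp(−0.07702·15) = 7.875 mg/L
Dose 6 (195 mg at t=45 h): 195·exp(−0.07702·6) = 122.842 mg/L
C(51) = 7.776 + 14.765 + 31.498 + 74.020 + 7.875 + 122.842 = 258.776 mg/L

258.776 mg/L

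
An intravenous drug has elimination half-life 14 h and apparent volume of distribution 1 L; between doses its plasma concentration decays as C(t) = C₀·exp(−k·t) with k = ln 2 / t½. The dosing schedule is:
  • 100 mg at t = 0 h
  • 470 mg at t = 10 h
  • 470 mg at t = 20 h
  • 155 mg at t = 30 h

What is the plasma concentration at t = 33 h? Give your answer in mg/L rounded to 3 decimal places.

k = ln 2 / 14 = 0.04951 per h
Dose 1 (100 mg at t=0 h): 100·exp(−0.04951·33) = 19.518 mg/L
Dose 2 (470 mg at t=10 h): 470·exp(−0.04951·23) = 150.504 mg/L
Dose 3 (470 mg at t=20 h): 470·exp(−0.04951·13) = 246.928 mg/L
Dose 4 (155 mg at t=30 h): 155·exp(−0.04951·3) = 133.606 mg/L
C(33) = 19.518 + 150.504 + 246.928 + 133.606 = 550.556 mg/L

550.556 mg/L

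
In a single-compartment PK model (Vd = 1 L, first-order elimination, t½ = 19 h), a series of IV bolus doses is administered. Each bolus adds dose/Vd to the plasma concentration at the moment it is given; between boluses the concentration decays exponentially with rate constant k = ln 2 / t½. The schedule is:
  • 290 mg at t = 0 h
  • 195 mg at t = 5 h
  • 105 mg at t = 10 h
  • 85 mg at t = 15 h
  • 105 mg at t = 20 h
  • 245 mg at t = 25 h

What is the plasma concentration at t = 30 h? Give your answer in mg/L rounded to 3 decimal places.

552.253 mg/L

k = ln 2 / 19 = 0.03648 per h
Dose 1 (290 mg at t=0 h): 290·exp(−0.03648·30) = 97.071 mg/L
Dose 2 (195 mg at t=5 h): 195·exp(−0.03648·25) = 78.333 mg/L
Dose 3 (105 mg at t=10 h): 105·exp(−0.03648·20) = 50.619 mg/L
Dose 4 (85 mg at t=15 h): 85·exp(−0.03648·15) = 49.177 mg/L
Dose 5 (105 mg at t=20 h): 105·exp(−0.03648·10) = 72.904 mg/L
Dose 6 (245 mg at t=25 h): 245·exp(−0.03648·5) = 204.149 mg/L
C(30) = 97.071 + 78.333 + 50.619 + 49.177 + 72.904 + 204.149 = 552.253 mg/L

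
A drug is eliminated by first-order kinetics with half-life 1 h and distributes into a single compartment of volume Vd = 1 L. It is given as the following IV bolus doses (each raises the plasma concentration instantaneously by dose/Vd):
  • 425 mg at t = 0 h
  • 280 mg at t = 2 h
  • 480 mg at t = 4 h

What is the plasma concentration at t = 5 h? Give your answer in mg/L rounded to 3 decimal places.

288.281 mg/L

k = ln 2 / 1 = 0.69315 per h
Dose 1 (425 mg at t=0 h): 425·exp(−0.69315·5) = 13.281 mg/L
Dose 2 (280 mg at t=2 h): 280·exp(−0.69315·3) = 35.000 mg/L
Dose 3 (480 mg at t=4 h): 480·exp(−0.69315·1) = 240.000 mg/L
C(5) = 13.281 + 35.000 + 240.000 = 288.281 mg/L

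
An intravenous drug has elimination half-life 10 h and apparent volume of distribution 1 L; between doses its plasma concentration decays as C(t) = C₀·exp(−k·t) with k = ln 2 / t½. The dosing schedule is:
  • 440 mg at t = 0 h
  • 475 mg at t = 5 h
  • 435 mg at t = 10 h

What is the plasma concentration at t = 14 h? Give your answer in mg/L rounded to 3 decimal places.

750.943 mg/L

k = ln 2 / 10 = 0.06931 per h
Dose 1 (440 mg at t=0 h): 440·exp(−0.06931·14) = 166.729 mg/L
Dose 2 (475 mg at t=5 h): 475·exp(−0.06931·9) = 254.546 mg/L
Dose 3 (435 mg at t=10 h): 435·exp(−0.06931·4) = 329.668 mg/L
C(14) = 166.729 + 254.546 + 329.668 = 750.943 mg/L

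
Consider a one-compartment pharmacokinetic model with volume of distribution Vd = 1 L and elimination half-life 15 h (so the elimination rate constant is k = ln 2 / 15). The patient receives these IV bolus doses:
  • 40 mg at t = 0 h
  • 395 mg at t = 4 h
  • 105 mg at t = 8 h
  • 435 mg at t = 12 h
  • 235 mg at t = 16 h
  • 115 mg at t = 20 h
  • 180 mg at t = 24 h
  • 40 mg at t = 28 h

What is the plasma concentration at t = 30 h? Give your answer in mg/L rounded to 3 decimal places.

724.520 mg/L

k = ln 2 / 15 = 0.04621 per h
Dose 1 (40 mg at t=0 h): 40·exp(−0.04621·30) = 10.000 mg/L
Dose 2 (395 mg at t=4 h): 395·exp(−0.04621·26) = 118.799 mg/L
Dose 3 (105 mg at t=8 h): 105·exp(−0.04621·22) = 37.991 mg/L
Dose 4 (435 mg at t=12 h): 435·exp(−0.04621·18) = 189.345 mg/L
Dose 5 (235 mg at t=16 h): 235·exp(−0.04621·14) = 123.057 mg/L
Dose 6 (115 mg at t=20 h): 115·exp(−0.04621·10) = 72.445 mg/L
Dose 7 (180 mg at t=24 h): 180·exp(−0.04621·6) = 136.414 mg/L
Dose 8 (40 mg at t=28 h): 40·exp(−0.04621·2) = 36.469 mg/L
C(30) = 10.000 + 118.799 + 37.991 + 189.345 + 123.057 + 72.445 + 136.414 + 36.469 = 724.520 mg/L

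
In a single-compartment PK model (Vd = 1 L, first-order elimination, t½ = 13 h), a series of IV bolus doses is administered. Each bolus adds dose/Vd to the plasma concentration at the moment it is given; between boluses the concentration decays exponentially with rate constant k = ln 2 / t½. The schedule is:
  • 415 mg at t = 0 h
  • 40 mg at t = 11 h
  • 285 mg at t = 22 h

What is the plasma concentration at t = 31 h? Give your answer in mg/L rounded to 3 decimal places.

k = ln 2 / 13 = 0.05332 per h
Dose 1 (415 mg at t=0 h): 415·exp(−0.05332·31) = 79.471 mg/L
Dose 2 (40 mg at t=11 h): 40·exp(−0.05332·20) = 13.770 mg/L
Dose 3 (285 mg at t=22 h): 285·exp(−0.05332·9) = 176.376 mg/L
C(31) = 79.471 + 13.770 + 176.376 = 269.617 mg/L

269.617 mg/L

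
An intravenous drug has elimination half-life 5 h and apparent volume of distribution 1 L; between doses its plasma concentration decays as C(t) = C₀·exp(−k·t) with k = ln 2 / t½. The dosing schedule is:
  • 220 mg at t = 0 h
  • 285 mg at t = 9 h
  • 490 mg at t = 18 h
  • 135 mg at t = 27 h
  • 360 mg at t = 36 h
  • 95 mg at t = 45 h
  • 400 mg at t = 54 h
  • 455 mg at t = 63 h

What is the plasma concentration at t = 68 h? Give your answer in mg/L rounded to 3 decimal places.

294.150 mg/L

k = ln 2 / 5 = 0.13863 per h
Dose 1 (220 mg at t=0 h): 220·exp(−0.13863·68) = 0.018 mg/L
Dose 2 (285 mg at t=9 h): 285·exp(−0.13863·59) = 0.080 mg/L
Dose 3 (490 mg at t=18 h): 490·exp(−0.13863·50) = 0.479 mg/L
Dose 4 (135 mg at t=27 h): 135·exp(−0.13863·41) = 0.459 mg/L
Dose 5 (360 mg at t=36 h): 360·exp(−0.13863·32) = 4.263 mg/L
Dose 6 (95 mg at t=45 h): 95·exp(−0.13863·23) = 3.917 mg/L
Dose 7 (400 mg at t=54 h): 400·exp(−0.13863·14) = 57.435 mg/L
Dose 8 (455 mg at t=63 h): 455·exp(−0.13863·5) = 227.500 mg/L
C(68) = 0.018 + 0.080 + 0.479 + 0.459 + 4.263 + 3.917 + 57.435 + 227.500 = 294.150 mg/L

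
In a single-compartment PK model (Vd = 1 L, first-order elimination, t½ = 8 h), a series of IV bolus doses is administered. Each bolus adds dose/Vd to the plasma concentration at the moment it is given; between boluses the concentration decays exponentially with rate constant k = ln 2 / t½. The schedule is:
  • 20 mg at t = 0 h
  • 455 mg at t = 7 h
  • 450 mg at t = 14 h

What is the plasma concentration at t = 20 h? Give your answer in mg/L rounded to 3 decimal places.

418.623 mg/L

k = ln 2 / 8 = 0.08664 per h
Dose 1 (20 mg at t=0 h): 20·exp(−0.08664·20) = 3.536 mg/L
Dose 2 (455 mg at t=7 h): 455·exp(−0.08664·13) = 147.515 mg/L
Dose 3 (450 mg at t=14 h): 450·exp(−0.08664·6) = 267.572 mg/L
C(20) = 3.536 + 147.515 + 267.572 = 418.623 mg/L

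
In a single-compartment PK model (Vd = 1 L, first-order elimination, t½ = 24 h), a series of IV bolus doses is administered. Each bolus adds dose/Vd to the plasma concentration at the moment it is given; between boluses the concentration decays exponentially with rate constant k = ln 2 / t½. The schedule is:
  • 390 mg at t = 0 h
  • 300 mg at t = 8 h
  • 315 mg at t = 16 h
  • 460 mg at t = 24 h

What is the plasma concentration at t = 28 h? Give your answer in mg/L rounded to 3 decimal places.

k = ln 2 / 24 = 0.02888 per h
Dose 1 (390 mg at t=0 h): 390·exp(−0.02888·28) = 173.725 mg/L
Dose 2 (300 mg at t=8 h): 300·exp(−0.02888·20) = 168.369 mg/L
Dose 3 (315 mg at t=16 h): 315·exp(−0.02888·12) = 222.739 mg/L
Dose 4 (460 mg at t=24 h): 460·exp(−0.02888·4) = 409.813 mg/L
C(28) = 173.725 + 168.369 + 222.739 + 409.813 = 974.647 mg/L

974.647 mg/L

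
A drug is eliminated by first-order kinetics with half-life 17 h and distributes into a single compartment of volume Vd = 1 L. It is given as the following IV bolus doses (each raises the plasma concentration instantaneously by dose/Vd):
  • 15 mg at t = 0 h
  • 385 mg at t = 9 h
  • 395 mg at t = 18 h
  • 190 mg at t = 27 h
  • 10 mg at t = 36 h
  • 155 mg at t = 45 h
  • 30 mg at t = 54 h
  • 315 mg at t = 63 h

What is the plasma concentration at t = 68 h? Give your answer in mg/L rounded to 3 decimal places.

k = ln 2 / 17 = 0.04077 per h
Dose 1 (15 mg at t=0 h): 15·exp(−0.04077·68) = 0.938 mg/L
Dose 2 (385 mg at t=9 h): 385·exp(−0.04077·59) = 34.730 mg/L
Dose 3 (395 mg at t=18 h): 395·exp(−0.04077·50) = 51.430 mg/L
Dose 4 (190 mg at t=27 h): 190·exp(−0.04077·41) = 35.706 mg/L
Dose 5 (10 mg at t=36 h): 10·exp(−0.04077·32) = 2.712 mg/L
Dose 6 (155 mg at t=45 h): 155·exp(−0.04077·23) = 60.681 mg/L
Dose 7 (30 mg at t=54 h): 30·exp(−0.04077·14) = 16.952 mg/L
Dose 8 (315 mg at t=63 h): 315·exp(−0.04077·5) = 256.905 mg/L
C(68) = 0.938 + 34.730 + 51.430 + 35.706 + 2.712 + 60.681 + 16.952 + 256.905 = 460.054 mg/L

460.054 mg/L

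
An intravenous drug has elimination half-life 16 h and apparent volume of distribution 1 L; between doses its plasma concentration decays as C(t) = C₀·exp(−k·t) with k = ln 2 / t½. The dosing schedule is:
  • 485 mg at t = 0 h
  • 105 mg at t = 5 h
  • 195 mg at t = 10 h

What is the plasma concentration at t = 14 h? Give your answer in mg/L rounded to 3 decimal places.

k = ln 2 / 16 = 0.04332 per h
Dose 1 (485 mg at t=0 h): 485·exp(−0.04332·14) = 264.448 mg/L
Dose 2 (105 mg at t=5 h): 105·exp(−0.04332·9) = 71.098 mg/L
Dose 3 (195 mg at t=10 h): 195·exp(−0.04332·4) = 163.975 mg/L
C(14) = 264.448 + 71.098 + 163.975 = 499.521 mg/L

499.521 mg/L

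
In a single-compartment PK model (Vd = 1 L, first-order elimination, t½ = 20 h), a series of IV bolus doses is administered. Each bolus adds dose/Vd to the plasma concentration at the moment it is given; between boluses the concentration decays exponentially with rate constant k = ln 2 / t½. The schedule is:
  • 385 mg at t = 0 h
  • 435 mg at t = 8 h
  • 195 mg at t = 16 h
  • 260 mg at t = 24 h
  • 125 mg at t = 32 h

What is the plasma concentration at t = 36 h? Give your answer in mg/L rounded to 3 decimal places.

k = ln 2 / 20 = 0.03466 per h
Dose 1 (385 mg at t=0 h): 385·exp(−0.03466·36) = 110.562 mg/L
Dose 2 (435 mg at t=8 h): 435·exp(−0.03466·28) = 164.834 mg/L
Dose 3 (195 mg at t=16 h): 195·exp(−0.03466·20) = 97.500 mg/L
Dose 4 (260 mg at t=24 h): 260·exp(−0.03466·12) = 171.536 mg/L
Dose 5 (125 mg at t=32 h): 125·exp(−0.03466·4) = 108.819 mg/L
C(36) = 110.562 + 164.834 + 97.500 + 171.536 + 108.819 = 653.251 mg/L

653.251 mg/L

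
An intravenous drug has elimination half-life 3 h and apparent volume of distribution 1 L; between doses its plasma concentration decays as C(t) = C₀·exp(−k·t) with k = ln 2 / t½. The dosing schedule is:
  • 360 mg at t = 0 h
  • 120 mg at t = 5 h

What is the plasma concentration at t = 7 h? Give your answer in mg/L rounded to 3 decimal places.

147.028 mg/L

k = ln 2 / 3 = 0.23105 per h
Dose 1 (360 mg at t=0 h): 360·exp(−0.23105·7) = 71.433 mg/L
Dose 2 (120 mg at t=5 h): 120·exp(−0.23105·2) = 75.595 mg/L
C(7) = 71.433 + 75.595 = 147.028 mg/L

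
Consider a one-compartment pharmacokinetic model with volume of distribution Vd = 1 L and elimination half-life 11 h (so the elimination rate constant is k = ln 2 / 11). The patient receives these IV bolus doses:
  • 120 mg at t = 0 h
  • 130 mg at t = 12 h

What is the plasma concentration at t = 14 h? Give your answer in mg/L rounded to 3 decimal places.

164.272 mg/L

k = ln 2 / 11 = 0.06301 per h
Dose 1 (120 mg at t=0 h): 120·exp(−0.06301·14) = 49.665 mg/L
Dose 2 (130 mg at t=12 h): 130·exp(−0.06301·2) = 114.607 mg/L
C(14) = 49.665 + 114.607 = 164.272 mg/L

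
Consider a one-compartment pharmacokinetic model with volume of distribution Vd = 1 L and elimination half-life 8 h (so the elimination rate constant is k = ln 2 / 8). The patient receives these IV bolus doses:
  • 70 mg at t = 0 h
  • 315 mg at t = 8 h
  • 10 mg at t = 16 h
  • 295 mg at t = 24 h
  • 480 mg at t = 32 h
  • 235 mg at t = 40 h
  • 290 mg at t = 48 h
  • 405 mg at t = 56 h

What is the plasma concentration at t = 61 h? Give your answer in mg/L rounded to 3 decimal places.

k = ln 2 / 8 = 0.08664 per h
Dose 1 (70 mg at t=0 h): 70·exp(−0.08664·61) = 0.355 mg/L
Dose 2 (315 mg at t=8 h): 315·exp(−0.08664·53) = 3.191 mg/L
Dose 3 (10 mg at t=16 h): 10·exp(−0.08664·45) = 0.203 mg/L
Dose 4 (295 mg at t=24 h): 295·exp(−0.08664·37) = 11.955 mg/L
Dose 5 (480 mg at t=32 h): 480·exp(−0.08664·29) = 38.905 mg/L
Dose 6 (235 mg at t=40 h): 235·exp(−0.08664·21) = 38.095 mg/L
Dose 7 (290 mg at t=48 h): 290·exp(−0.08664·13) = 94.021 mg/L
Dose 8 (405 mg at t=56 h): 405·exp(−0.08664·5) = 262.610 mg/L
C(61) = 0.355 + 3.191 + 0.203 + 11.955 + 38.905 + 38.095 + 94.021 + 262.610 = 449.335 mg/L

449.335 mg/L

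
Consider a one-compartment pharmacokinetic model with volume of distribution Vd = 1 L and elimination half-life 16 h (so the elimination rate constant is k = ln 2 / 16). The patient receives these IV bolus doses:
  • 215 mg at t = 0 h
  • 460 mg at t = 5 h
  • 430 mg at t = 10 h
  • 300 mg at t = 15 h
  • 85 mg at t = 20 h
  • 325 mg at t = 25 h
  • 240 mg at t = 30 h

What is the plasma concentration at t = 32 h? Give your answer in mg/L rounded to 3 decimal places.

1016.598 mg/L

k = ln 2 / 16 = 0.04332 per h
Dose 1 (215 mg at t=0 h): 215·exp(−0.04332·32) = 53.750 mg/L
Dose 2 (460 mg at t=5 h): 460·exp(−0.04332·27) = 142.814 mg/L
Dose 3 (430 mg at t=10 h): 430·exp(−0.04332·22) = 165.788 mg/L
Dose 4 (300 mg at t=15 h): 300·exp(−0.04332·17) = 143.640 mg/L
Dose 5 (85 mg at t=20 h): 85·exp(−0.04332·12) = 50.541 mg/L
Dose 6 (325 mg at t=25 h): 325·exp(−0.04332·7) = 239.984 mg/L
Dose 7 (240 mg at t=30 h): 240·exp(−0.04332·2) = 220.081 mg/L
C(32) = 53.750 + 142.814 + 165.788 + 143.640 + 50.541 + 239.984 + 220.081 = 1016.598 mg/L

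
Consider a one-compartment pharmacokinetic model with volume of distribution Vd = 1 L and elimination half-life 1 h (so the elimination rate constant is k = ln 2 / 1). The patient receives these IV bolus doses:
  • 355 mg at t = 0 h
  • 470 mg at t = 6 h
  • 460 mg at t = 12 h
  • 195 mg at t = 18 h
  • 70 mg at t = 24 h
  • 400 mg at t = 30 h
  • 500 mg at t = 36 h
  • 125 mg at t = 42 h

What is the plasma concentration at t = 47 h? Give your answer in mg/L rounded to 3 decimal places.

k = ln 2 / 1 = 0.69315 per h
Dose 1 (355 mg at t=0 h): 355·exp(−0.69315·47) = 0.000 mg/L
Dose 2 (470 mg at t=6 h): 470·exp(−0.69315·41) = 0.000 mg/L
Dose 3 (460 mg at t=12 h): 460·exp(−0.69315·35) = 0.000 mg/L
Dose 4 (195 mg at t=18 h): 195·exp(−0.69315·29) = 0.000 mg/L
Dose 5 (70 mg at t=24 h): 70·exp(−0.69315·23) = 0.000 mg/L
Dose 6 (400 mg at t=30 h): 400·exp(−0.69315·17) = 0.003 mg/L
Dose 7 (500 mg at t=36 h): 500·exp(−0.69315·11) = 0.244 mg/L
Dose 8 (125 mg at t=42 h): 125·exp(−0.69315·5) = 3.906 mg/L
C(47) = 0.000 + 0.000 + 0.000 + 0.000 + 0.000 + 0.003 + 0.244 + 3.906 = 4.153 mg/L

4.153 mg/L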